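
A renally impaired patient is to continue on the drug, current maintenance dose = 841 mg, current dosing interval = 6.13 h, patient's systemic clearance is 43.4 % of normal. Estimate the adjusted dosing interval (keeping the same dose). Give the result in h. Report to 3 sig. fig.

To keep the same average steady-state level, dosing rate must scale with clearance.
CL ratio = 43.4 / 100 = 0.4340
New interval (same dose) = 6.13 / 0.4340 = 14.12 h

14.1 h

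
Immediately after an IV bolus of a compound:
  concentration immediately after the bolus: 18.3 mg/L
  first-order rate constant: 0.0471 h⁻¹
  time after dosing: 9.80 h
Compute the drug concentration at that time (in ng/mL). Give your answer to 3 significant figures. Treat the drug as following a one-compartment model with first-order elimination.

11500 ng/mL

C = C₀ · e^(−k·t) = 18.30 × e^(−0.04710 × 9.80)
  = 18.30 × 0.6303 = 11.53 mg/L
Convert: 11.53 mg/L × 1000 = 11530 ng/mL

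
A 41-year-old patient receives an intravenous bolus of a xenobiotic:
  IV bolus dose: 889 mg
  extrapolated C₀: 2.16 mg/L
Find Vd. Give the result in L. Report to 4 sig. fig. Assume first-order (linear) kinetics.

Vd = Dose / C₀ = 889.0 / 2.16 = 411.6 L

411.6 L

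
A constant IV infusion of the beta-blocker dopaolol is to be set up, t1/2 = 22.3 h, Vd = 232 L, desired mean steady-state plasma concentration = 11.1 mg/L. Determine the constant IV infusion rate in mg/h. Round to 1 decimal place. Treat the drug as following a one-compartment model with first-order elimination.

k = ln2 / t½ = 0.693147 / 22.3 = 0.03108 h⁻¹
CL = k × Vd = 0.03108 × 232 = 7.211 L/h
At steady state, infusion rate R₀ = Css × CL = 11.1 × 7.211 = 80.04 mg/h

80.0 mg/h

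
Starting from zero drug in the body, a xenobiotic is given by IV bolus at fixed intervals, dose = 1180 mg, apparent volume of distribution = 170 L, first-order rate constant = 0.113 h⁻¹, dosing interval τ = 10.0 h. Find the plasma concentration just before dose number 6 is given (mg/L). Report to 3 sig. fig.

C₀ per dose = Dose / Vd = 1180 / 170 = 6.941 mg/L
Fraction remaining after one interval: r = e^(−kτ) = e^(−0.1130 × 10.0) = 0.3230
Before dose 6, 5 doses have been given (aged 1τ, 2τ, 3τ, 4τ, 5τ).
C_trough = C₀ × (r + r² + … + r^5) = C₀ × r(1−r^5)/(1−r)
        = 6.941 × 0.3230 × (1 − 0.003516) / (1 − 0.3230) = 3.300 mg/L

3.30 mg/L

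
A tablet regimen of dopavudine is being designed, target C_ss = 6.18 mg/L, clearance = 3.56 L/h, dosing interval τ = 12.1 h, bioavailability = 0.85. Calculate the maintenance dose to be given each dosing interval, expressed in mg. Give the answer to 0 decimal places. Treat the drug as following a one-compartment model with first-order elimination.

313 mg

At steady state, F × (Dose/τ) = Css × CL.
Dose = Css × CL × τ / F = 6.18 × 3.560 × 12.1 / 0.85 = 313.2 mg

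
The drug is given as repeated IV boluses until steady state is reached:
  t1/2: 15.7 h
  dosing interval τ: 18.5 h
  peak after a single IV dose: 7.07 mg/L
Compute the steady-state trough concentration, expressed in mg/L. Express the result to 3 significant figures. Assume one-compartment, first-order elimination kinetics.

k = ln2 / t½ = 0.693147 / 15.7 = 0.04415 h⁻¹
e^(−kτ) = e^(−0.04415 × 18.5) = 0.4419
Accumulation ratio R = 1 / (1 − e^(−kτ)) = 1 / (1 − 0.4419) = 1.792
Steady-state trough = C₀ × R × e^(−kτ) = 7.07 × 1.792 × 0.4419 = 5.599 mg/L

5.60 mg/L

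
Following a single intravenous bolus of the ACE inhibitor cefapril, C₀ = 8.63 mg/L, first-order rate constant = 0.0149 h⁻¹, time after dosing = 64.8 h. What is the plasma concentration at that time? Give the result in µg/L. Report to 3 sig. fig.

C = C₀ · e^(−k·t) = 8.630 × e^(−0.01490 × 64.8)
  = 8.630 × 0.3808 = 3.286 mg/L
Convert: 3.286 mg/L × 1000 = 3286 µg/L

3290 µg/L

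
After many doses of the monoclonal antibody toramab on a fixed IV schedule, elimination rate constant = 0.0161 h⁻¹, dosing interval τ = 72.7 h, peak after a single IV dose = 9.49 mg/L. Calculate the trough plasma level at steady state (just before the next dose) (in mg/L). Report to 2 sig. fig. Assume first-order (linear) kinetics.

4.3 mg/L

e^(−kτ) = e^(−0.01610 × 72.7) = 0.3102
Accumulation ratio R = 1 / (1 − e^(−kτ)) = 1 / (1 − 0.3102) = 1.450
Steady-state trough = C₀ × R × e^(−kτ) = 9.49 × 1.450 × 0.3102 = 4.269 mg/L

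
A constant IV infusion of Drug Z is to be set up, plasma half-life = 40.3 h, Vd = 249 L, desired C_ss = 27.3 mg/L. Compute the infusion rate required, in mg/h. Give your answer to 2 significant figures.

k = ln2 / t½ = 0.693147 / 40.3 = 0.01720 h⁻¹
CL = k × Vd = 0.01720 × 249 = 4.283 L/h
At steady state, infusion rate R₀ = Css × CL = 27.3 × 4.283 = 116.9 mg/h

120 mg/h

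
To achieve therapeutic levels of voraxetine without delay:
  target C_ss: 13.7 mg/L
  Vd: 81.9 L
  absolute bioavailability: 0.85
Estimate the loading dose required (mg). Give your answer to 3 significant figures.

1320 mg

LD = Css × Vd / F = 13.7 × 81.9 / 0.85 = 1320 mg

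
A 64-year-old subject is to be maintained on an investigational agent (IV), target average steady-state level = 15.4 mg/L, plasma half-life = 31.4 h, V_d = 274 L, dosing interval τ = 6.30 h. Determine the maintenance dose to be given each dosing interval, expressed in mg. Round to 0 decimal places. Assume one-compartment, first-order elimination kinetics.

587 mg

k = ln2 / t½ = 0.693147 / 31.4 = 0.02207 h⁻¹
CL = k × Vd = 0.02207 × 274 = 6.047 L/h
At steady state, Dose/τ = Css × CL.
Dose = Css × CL × τ = 15.4 × 6.047 × 6.30 = 586.7 mg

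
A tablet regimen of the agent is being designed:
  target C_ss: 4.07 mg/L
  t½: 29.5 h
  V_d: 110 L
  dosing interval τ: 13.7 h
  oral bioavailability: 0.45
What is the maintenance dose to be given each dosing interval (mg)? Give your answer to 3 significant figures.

k = ln2 / t½ = 0.693147 / 29.5 = 0.02350 h⁻¹
CL = k × Vd = 0.02350 × 110 = 2.585 L/h
At steady state, F × (Dose/τ) = Css × CL.
Dose = Css × CL × τ / F = 4.07 × 2.585 × 13.7 / 0.45 = 320.3 mg

320 mg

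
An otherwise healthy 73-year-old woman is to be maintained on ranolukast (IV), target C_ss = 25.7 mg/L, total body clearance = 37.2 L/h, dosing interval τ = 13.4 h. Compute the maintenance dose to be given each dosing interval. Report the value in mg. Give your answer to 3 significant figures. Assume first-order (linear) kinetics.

12800 mg

At steady state, Dose/τ = Css × CL.
Dose = Css × CL × τ = 25.7 × 37.20 × 13.4 = 12810 mg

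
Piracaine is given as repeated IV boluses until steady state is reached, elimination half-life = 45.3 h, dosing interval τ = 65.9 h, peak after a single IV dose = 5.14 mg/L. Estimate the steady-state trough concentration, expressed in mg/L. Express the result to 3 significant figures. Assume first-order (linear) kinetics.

k = ln2 / t½ = 0.693147 / 45.3 = 0.01530 h⁻¹
e^(−kτ) = e^(−0.01530 × 65.9) = 0.3648
Accumulation ratio R = 1 / (1 − e^(−kτ)) = 1 / (1 − 0.3648) = 1.574
Steady-state trough = C₀ × R × e^(−kτ) = 5.14 × 1.574 × 0.3648 = 2.951 mg/L

2.95 mg/L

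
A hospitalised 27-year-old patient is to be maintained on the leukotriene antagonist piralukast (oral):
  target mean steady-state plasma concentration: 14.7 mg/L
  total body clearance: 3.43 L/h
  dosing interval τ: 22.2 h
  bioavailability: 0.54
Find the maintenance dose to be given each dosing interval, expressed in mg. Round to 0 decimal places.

2073 mg

At steady state, F × (Dose/τ) = Css × CL.
Dose = Css × CL × τ / F = 14.7 × 3.430 × 22.2 / 0.54 = 2073 mg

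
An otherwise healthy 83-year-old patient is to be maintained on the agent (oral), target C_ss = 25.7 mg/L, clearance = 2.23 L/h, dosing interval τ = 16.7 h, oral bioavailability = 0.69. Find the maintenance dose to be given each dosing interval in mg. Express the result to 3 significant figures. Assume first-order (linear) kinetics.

1390 mg

At steady state, F × (Dose/τ) = Css × CL.
Dose = Css × CL × τ / F = 25.7 × 2.230 × 16.7 / 0.69 = 1387 mg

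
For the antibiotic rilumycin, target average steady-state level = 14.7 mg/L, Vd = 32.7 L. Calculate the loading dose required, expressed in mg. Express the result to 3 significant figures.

481 mg

LD = Css × Vd = 14.7 × 32.7 = 480.7 mg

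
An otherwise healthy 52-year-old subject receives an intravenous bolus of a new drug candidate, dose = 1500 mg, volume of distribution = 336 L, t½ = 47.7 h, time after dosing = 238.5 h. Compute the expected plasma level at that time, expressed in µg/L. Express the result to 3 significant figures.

140 µg/L

C₀ = Dose / Vd = 1500 / 336 = 4.464 mg/L
k = ln2 / t½ = 0.693147 / 47.7 = 0.01453 h⁻¹
t / t½ = 238.5 / 47.7 = 5 half-lives
C = C₀ × (1/2)^5 = 4.464 × 0.03125 = 0.1395 mg/L
Convert: 0.1395 mg/L × 1000 = 139.5 µg/L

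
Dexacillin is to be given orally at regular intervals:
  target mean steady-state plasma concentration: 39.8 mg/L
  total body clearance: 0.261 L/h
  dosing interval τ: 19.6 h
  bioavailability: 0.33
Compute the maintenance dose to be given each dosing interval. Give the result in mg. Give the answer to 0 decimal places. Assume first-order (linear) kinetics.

617 mg

At steady state, F × (Dose/τ) = Css × CL.
Dose = Css × CL × τ / F = 39.8 × 0.2610 × 19.6 / 0.33 = 617.0 mg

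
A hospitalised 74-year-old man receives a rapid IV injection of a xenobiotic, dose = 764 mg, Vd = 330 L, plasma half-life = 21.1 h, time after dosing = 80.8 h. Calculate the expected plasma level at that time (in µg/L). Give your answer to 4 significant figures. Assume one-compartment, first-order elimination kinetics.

162.9 µg/L

C₀ = Dose / Vd = 764.0 / 330 = 2.315 mg/L
k = ln2 / t½ = 0.693147 / 21.1 = 0.03285 h⁻¹
C = C₀ · e^(−k·t) = 2.315 × e^(−0.03285 × 80.8)
  = 2.315 × 0.07035 = 0.1629 mg/L
Convert: 0.1629 mg/L × 1000 = 162.9 µg/L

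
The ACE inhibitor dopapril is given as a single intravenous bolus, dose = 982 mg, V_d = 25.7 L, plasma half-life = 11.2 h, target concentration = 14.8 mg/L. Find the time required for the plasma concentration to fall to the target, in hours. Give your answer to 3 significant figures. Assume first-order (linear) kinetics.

C₀ = Dose / Vd = 982.0 / 25.7 = 38.21 mg/L
k = ln2 / t½ = 0.693147 / 11.2 = 0.06189 h⁻¹
t = ln(C₀ / C) / k = ln(38.21 / 14.8) / 0.06189
  = ln(2.582) / 0.06189 = 0.9486 / 0.06189 = 15.33 h

15.3 h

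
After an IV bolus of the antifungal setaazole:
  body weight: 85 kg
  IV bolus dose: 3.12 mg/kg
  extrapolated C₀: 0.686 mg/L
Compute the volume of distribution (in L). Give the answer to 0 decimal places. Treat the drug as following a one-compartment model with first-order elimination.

387 L

Dose = 3.12 × 85 = 265.2 mg
Vd = Dose / C₀ = 265.2 / 0.686 = 386.6 L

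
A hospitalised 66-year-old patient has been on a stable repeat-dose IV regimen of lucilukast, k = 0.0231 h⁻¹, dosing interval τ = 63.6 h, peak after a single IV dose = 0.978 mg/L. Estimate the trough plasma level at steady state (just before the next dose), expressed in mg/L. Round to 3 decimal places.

0.292 mg/L

e^(−kτ) = e^(−0.02310 × 63.6) = 0.2301
Accumulation ratio R = 1 / (1 − e^(−kτ)) = 1 / (1 − 0.2301) = 1.299
Steady-state trough = C₀ × R × e^(−kτ) = 0.978 × 1.299 × 0.2301 = 0.2923 mg/L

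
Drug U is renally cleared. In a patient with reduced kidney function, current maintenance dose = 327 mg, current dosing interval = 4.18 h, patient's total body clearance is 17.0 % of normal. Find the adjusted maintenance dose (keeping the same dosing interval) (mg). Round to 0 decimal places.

56 mg

To keep the same average steady-state level, dosing rate must scale with clearance.
CL ratio = 17.0 / 100 = 0.1700
New dose (same interval) = 327 × 0.1700 = 55.59 mg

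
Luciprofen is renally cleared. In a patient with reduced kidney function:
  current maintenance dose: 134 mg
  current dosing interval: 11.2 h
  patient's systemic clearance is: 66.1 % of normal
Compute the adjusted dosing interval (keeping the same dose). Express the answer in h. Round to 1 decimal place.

To keep the same average steady-state level, dosing rate must scale with clearance.
CL ratio = 66.1 / 100 = 0.6610
New interval (same dose) = 11.2 / 0.6610 = 16.94 h

16.9 h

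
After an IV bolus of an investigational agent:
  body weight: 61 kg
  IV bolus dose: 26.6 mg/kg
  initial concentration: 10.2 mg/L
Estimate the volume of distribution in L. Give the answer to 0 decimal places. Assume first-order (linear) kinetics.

159 L

Dose = 26.6 × 61 = 1623 mg
Vd = Dose / C₀ = 1623 / 10.2 = 159.1 L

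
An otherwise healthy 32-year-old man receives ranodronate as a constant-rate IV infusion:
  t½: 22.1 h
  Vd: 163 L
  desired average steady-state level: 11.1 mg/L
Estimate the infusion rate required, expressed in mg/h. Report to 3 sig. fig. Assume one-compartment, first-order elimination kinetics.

56.7 mg/h

k = ln2 / t½ = 0.693147 / 22.1 = 0.03136 h⁻¹
CL = k × Vd = 0.03136 × 163 = 5.112 L/h
At steady state, infusion rate R₀ = Css × CL = 11.1 × 5.112 = 56.74 mg/h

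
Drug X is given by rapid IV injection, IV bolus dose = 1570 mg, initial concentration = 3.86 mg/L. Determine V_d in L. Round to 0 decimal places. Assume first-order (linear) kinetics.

Vd = Dose / C₀ = 1570 / 3.86 = 406.7 L

407 L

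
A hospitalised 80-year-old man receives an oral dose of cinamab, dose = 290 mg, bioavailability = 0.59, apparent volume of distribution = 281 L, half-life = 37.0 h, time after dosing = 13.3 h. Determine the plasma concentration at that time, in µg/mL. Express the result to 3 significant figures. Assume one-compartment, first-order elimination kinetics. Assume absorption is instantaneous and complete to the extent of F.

0.475 µg/mL

Amount reaching circulation = F × Dose = 0.59 × 290.0 = 171.1 mg
C₀ = F·Dose / Vd = 171.1 / 281 = 0.6089 mg/L
k = ln2 / t½ = 0.693147 / 37.0 = 0.01873 h⁻¹
C = C₀ · e^(−k·t) = 0.6089 × e^(−0.01873 × 13.3)
  = 0.6089 × 0.7795 = 0.4746 mg/L
(0.4746 mg/L = 0.4746 µg/mL)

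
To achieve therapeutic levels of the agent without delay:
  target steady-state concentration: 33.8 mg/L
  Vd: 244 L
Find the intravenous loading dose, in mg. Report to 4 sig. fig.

8247 mg

LD = Css × Vd = 33.8 × 244 = 8247 mg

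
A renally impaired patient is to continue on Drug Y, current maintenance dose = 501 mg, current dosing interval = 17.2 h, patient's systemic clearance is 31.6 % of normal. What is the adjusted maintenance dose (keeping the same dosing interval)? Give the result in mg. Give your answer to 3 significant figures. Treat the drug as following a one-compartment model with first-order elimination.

158 mg

To keep the same average steady-state level, dosing rate must scale with clearance.
CL ratio = 31.6 / 100 = 0.3160
New dose (same interval) = 501 × 0.3160 = 158.3 mg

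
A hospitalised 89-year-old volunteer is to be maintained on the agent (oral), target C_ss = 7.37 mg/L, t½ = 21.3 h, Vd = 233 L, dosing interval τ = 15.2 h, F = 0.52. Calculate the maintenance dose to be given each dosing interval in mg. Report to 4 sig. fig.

1633 mg

k = ln2 / t½ = 0.693147 / 21.3 = 0.03254 h⁻¹
CL = k × Vd = 0.03254 × 233 = 7.582 L/h
At steady state, F × (Dose/τ) = Css × CL.
Dose = Css × CL × τ / F = 7.37 × 7.582 × 15.2 / 0.52 = 1633 mg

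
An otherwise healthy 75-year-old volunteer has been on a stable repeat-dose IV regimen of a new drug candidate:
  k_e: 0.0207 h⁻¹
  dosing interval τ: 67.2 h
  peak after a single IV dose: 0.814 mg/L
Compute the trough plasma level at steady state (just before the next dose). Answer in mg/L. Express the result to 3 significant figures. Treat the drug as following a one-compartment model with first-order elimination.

0.270 mg/L

e^(−kτ) = e^(−0.02070 × 67.2) = 0.2488
Accumulation ratio R = 1 / (1 − e^(−kτ)) = 1 / (1 − 0.2488) = 1.331
Steady-state trough = C₀ × R × e^(−kτ) = 0.814 × 1.331 × 0.2488 = 0.2696 mg/L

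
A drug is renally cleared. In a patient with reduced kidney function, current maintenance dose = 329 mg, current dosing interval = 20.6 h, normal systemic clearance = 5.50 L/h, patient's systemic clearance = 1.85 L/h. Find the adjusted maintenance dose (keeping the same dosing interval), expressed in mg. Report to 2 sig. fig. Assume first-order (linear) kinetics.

110 mg

To keep the same average steady-state level, dosing rate must scale with clearance.
CL ratio = 1.85 / 5.50 = 0.3364
New dose (same interval) = 329 × 0.3364 = 110.7 mg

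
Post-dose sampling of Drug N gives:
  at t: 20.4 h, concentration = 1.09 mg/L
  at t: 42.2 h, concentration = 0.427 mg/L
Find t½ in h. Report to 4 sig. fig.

k = ln(C₁/C₂) / (t₂ − t₁) = ln(1.09/0.427) / (42.2 − 20.4)
  = 0.9371 / 21.80 = 0.04299 h⁻¹
t½ = ln2 / k = 0.693147 / 0.04299 = 16.12 h

16.12 h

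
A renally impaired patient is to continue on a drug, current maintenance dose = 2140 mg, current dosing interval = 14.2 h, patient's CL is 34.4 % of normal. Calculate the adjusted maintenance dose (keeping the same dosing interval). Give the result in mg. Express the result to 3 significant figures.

To keep the same average steady-state level, dosing rate must scale with clearance.
CL ratio = 34.4 / 100 = 0.3440
New dose (same interval) = 2140 × 0.3440 = 736.2 mg

736 mg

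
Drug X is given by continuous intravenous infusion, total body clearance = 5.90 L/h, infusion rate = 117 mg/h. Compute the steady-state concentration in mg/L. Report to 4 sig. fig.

At steady state Css = R₀ / CL = 117 / 5.900 = 19.83 mg/L

19.83 mg/L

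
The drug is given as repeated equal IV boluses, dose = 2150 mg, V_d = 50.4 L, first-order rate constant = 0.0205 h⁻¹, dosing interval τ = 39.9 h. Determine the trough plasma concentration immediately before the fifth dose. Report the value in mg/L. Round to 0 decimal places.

32 mg/L

C₀ per dose = Dose / Vd = 2150 / 50.4 = 42.66 mg/L
Fraction remaining after one interval: r = e^(−kτ) = e^(−0.02050 × 39.9) = 0.4413
Before dose 5, 4 doses have been given (aged 1τ, 2τ, 3τ, 4τ).
C_trough = C₀ × (r + r² + … + r^4) = C₀ × r(1−r^4)/(1−r)
        = 42.66 × 0.4413 × (1 − 0.03793) / (1 − 0.4413) = 32.42 mg/L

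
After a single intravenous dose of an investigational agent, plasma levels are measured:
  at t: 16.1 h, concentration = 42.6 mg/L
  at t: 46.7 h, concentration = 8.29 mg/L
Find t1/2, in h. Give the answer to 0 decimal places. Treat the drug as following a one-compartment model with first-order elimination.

13 h

k = ln(C₁/C₂) / (t₂ − t₁) = ln(42.6/8.29) / (46.7 − 16.1)
  = 1.637 / 30.60 = 0.05350 h⁻¹
t½ = ln2 / k = 0.693147 / 0.05350 = 12.96 h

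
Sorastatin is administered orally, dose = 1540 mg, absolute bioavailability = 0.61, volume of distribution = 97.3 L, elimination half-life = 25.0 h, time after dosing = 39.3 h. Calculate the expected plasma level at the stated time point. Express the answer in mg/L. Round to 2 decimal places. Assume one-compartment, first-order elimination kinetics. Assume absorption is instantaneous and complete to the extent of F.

3.25 mg/L

Amount reaching circulation = F × Dose = 0.61 × 1540 = 939.4 mg
C₀ = F·Dose / Vd = 939.4 / 97.3 = 9.655 mg/L
k = ln2 / t½ = 0.693147 / 25.0 = 0.02773 h⁻¹
C = C₀ · e^(−k·t) = 9.655 × e^(−0.02773 × 39.3)
  = 9.655 × 0.3363 = 3.247 mg/L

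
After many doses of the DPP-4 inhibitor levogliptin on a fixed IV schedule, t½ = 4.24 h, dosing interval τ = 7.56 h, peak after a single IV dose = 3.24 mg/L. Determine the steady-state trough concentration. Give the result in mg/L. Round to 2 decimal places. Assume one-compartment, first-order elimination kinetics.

k = ln2 / t½ = 0.693147 / 4.24 = 0.1635 h⁻¹
e^(−kτ) = e^(−0.1635 × 7.56) = 0.2905
Accumulation ratio R = 1 / (1 − e^(−kτ)) = 1 / (1 − 0.2905) = 1.409
Steady-state trough = C₀ × R × e^(−kτ) = 3.24 × 1.409 × 0.2905 = 1.326 mg/L

1.33 mg/L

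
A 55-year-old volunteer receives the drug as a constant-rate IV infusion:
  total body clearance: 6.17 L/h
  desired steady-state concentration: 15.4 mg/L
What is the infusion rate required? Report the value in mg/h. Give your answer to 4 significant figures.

At steady state, infusion rate R₀ = Css × CL = 15.4 × 6.170 = 95.02 mg/h

95.02 mg/h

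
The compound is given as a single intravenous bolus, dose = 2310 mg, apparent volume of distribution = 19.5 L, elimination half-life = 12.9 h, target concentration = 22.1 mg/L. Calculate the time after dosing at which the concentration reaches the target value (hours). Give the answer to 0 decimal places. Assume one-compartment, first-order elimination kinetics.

31 h

C₀ = Dose / Vd = 2310 / 19.5 = 118.5 mg/L
k = ln2 / t½ = 0.693147 / 12.9 = 0.05373 h⁻¹
t = ln(C₀ / C) / k = ln(118.5 / 22.1) / 0.05373
  = ln(5.362) / 0.05373 = 1.679 / 0.05373 = 31.25 h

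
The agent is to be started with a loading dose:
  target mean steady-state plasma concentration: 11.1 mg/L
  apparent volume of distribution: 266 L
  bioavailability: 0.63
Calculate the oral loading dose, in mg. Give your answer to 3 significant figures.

LD = Css × Vd / F = 11.1 × 266 / 0.63 = 4687 mg

4690 mg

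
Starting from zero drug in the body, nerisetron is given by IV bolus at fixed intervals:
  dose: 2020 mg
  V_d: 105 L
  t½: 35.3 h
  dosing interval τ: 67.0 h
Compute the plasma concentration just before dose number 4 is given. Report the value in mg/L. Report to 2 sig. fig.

C₀ per dose = Dose / Vd = 2020 / 105 = 19.24 mg/L
k = ln2 / t½ = 0.693147 / 35.3 = 0.01964 h⁻¹
Fraction remaining after one interval: r = e^(−kτ) = e^(−0.01964 × 67.0) = 0.2682
Before dose 4, 3 doses have been given (aged 1τ, 2τ, 3τ).
C_trough = C₀ × (r + r² + … + r^3) = C₀ × r(1−r^3)/(1−r)
        = 19.24 × 0.2682 × (1 − 0.01929) / (1 − 0.2682) = 6.915 mg/L

6.9 mg/L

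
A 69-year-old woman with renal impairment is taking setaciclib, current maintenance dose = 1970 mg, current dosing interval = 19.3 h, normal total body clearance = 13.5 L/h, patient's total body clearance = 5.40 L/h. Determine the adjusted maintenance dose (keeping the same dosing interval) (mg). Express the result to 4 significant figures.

788.0 mg

To keep the same average steady-state level, dosing rate must scale with clearance.
CL ratio = 5.40 / 13.5 = 0.4000
New dose (same interval) = 1970 × 0.4000 = 788.0 mg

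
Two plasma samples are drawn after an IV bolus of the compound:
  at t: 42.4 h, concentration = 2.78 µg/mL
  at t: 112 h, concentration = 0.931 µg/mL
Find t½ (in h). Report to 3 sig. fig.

k = ln(C₁/C₂) / (t₂ − t₁) = ln(2.78/0.931) / (112 − 42.4)
  = 1.094 / 69.60 = 0.01572 h⁻¹
t½ = ln2 / k = 0.693147 / 0.01572 = 44.09 h

44.1 h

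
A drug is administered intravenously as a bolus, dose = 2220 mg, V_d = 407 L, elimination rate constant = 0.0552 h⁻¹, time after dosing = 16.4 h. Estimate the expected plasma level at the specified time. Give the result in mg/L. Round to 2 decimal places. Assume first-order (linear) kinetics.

C₀ = Dose / Vd = 2220 / 407 = 5.455 mg/L
C = C₀ · e^(−k·t) = 5.455 × e^(−0.05520 × 16.4)
  = 5.455 × 0.4044 = 2.206 mg/L

2.21 mg/L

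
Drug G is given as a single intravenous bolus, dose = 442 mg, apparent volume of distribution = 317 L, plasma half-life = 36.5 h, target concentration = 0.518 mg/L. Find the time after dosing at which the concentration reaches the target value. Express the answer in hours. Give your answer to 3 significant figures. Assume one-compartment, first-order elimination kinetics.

C₀ = Dose / Vd = 442.0 / 317 = 1.394 mg/L
k = ln2 / t½ = 0.693147 / 36.5 = 0.01899 h⁻¹
t = ln(C₀ / C) / k = ln(1.394 / 0.518) / 0.01899
  = ln(2.691) / 0.01899 = 0.9899 / 0.01899 = 52.13 h

52.1 h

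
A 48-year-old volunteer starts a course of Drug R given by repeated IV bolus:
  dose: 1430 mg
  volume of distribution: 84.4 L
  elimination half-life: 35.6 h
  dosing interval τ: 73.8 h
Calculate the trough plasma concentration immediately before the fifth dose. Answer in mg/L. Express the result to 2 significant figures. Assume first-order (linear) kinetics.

5.3 mg/L

C₀ per dose = Dose / Vd = 1430 / 84.4 = 16.94 mg/L
k = ln2 / t½ = 0.693147 / 35.6 = 0.01947 h⁻¹
Fraction remaining after one interval: r = e^(−kτ) = e^(−0.01947 × 73.8) = 0.2377
Before dose 5, 4 doses have been given (aged 1τ, 2τ, 3τ, 4τ).
C_trough = C₀ × (r + r² + … + r^4) = C₀ × r(1−r^4)/(1−r)
        = 16.94 × 0.2377 × (1 − 0.003192) / (1 − 0.2377) = 5.265 mg/L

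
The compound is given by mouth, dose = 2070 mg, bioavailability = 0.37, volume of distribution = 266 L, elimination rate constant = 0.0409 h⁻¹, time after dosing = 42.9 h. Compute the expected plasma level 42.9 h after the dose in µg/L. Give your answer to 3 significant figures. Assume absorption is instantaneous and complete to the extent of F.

498 µg/L

Amount reaching circulation = F × Dose = 0.37 × 2070 = 765.9 mg
C₀ = F·Dose / Vd = 765.9 / 266 = 2.879 mg/L
C = C₀ · e^(−k·t) = 2.879 × e^(−0.04090 × 42.9)
  = 2.879 × 0.1730 = 0.4981 mg/L
Convert: 0.4981 mg/L × 1000 = 498.1 µg/L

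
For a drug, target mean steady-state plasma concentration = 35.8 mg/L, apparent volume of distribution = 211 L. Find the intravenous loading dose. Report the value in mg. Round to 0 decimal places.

LD = Css × Vd = 35.8 × 211 = 7554 mg

7554 mg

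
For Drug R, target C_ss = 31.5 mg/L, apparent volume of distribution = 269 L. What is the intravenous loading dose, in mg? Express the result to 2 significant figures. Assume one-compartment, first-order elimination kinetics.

8500 mg

LD = Css × Vd = 31.5 × 269 = 8474 mg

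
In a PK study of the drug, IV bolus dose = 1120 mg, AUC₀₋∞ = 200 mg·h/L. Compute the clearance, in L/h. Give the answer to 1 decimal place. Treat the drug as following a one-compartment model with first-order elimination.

5.6 L/h

CL = Dose / AUC = 1120 / 200 = 5.600 L/h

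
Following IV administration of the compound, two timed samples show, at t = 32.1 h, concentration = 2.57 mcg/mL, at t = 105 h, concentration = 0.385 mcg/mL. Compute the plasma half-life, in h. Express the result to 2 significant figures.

27 h

k = ln(C₁/C₂) / (t₂ − t₁) = ln(2.57/0.385) / (105 − 32.1)
  = 1.898 / 72.90 = 0.02604 h⁻¹
t½ = ln2 / k = 0.693147 / 0.02604 = 26.62 h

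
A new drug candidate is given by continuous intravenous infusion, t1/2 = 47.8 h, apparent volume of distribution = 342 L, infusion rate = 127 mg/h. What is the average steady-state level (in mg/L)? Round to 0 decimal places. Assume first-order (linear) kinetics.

26 mg/L

k = ln2 / t½ = 0.693147 / 47.8 = 0.01450 h⁻¹
CL = k × Vd = 0.01450 × 342 = 4.959 L/h
At steady state Css = R₀ / CL = 127 / 4.959 = 25.61 mg/L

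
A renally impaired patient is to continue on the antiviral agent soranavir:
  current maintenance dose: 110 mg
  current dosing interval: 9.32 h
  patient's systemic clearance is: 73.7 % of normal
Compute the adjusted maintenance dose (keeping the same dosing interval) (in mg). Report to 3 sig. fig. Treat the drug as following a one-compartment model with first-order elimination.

81.1 mg

To keep the same average steady-state level, dosing rate must scale with clearance.
CL ratio = 73.7 / 100 = 0.7370
New dose (same interval) = 110 × 0.7370 = 81.07 mg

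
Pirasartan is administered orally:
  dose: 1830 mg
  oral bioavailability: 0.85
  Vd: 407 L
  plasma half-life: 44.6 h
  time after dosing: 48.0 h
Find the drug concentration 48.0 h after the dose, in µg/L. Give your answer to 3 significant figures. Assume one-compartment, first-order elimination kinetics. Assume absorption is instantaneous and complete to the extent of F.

1810 µg/L

Amount reaching circulation = F × Dose = 0.85 × 1830 = 1556 mg
C₀ = F·Dose / Vd = 1556 / 407 = 3.823 mg/L
k = ln2 / t½ = 0.693147 / 44.6 = 0.01554 h⁻¹
C = C₀ · e^(−k·t) = 3.823 × e^(−0.01554 × 48.0)
  = 3.823 × 0.4743 = 1.813 mg/L
Convert: 1.813 mg/L × 1000 = 1813 µg/L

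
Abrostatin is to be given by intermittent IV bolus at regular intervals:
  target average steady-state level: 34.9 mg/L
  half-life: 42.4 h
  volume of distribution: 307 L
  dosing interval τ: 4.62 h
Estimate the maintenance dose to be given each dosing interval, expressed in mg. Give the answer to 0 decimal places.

k = ln2 / t½ = 0.693147 / 42.4 = 0.01635 h⁻¹
CL = k × Vd = 0.01635 × 307 = 5.019 L/h
At steady state, Dose/τ = Css × CL.
Dose = Css × CL × τ = 34.9 × 5.019 × 4.62 = 809.3 mg

809 mg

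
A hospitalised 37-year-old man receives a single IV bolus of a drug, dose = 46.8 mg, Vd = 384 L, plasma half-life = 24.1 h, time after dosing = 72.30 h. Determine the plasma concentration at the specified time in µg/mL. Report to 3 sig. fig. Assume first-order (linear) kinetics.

0.0152 µg/mL

C₀ = Dose / Vd = 46.80 / 384 = 0.1219 mg/L
k = ln2 / t½ = 0.693147 / 24.1 = 0.02876 h⁻¹
t / t½ = 72.30 / 24.1 = 3 half-lives
C = C₀ × (1/2)^3 = 0.1219 × 0.1250 = 0.01524 mg/L
(0.01524 mg/L = 0.01524 µg/mL)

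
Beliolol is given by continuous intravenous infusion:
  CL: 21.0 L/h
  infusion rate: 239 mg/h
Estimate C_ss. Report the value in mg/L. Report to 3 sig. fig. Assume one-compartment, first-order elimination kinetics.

11.4 mg/L

At steady state Css = R₀ / CL = 239 / 21.00 = 11.38 mg/L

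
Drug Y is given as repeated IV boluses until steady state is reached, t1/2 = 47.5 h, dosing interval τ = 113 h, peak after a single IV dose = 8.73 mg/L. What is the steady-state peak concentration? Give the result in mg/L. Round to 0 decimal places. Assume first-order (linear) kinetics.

k = ln2 / t½ = 0.693147 / 47.5 = 0.01459 h⁻¹
e^(−kτ) = e^(−0.01459 × 113) = 0.1923
Accumulation ratio R = 1 / (1 − e^(−kτ)) = 1 / (1 − 0.1923) = 1.238
Steady-state peak = C₀ × R = 8.73 × 1.238 = 10.81 mg/L

11 mg/L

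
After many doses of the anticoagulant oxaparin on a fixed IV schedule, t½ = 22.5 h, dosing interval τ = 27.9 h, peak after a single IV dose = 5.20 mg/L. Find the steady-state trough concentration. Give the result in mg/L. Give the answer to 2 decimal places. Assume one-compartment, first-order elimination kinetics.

3.82 mg/L

k = ln2 / t½ = 0.693147 / 22.5 = 0.03081 h⁻¹
e^(−kτ) = e^(−0.03081 × 27.9) = 0.4233
Accumulation ratio R = 1 / (1 − e^(−kτ)) = 1 / (1 − 0.4233) = 1.734
Steady-state trough = C₀ × R × e^(−kτ) = 5.20 × 1.734 × 0.4233 = 3.817 mg/L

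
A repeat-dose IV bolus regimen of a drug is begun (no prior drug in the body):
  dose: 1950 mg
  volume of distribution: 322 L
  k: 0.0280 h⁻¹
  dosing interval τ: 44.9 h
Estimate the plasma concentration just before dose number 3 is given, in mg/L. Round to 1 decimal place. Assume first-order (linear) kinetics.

C₀ per dose = Dose / Vd = 1950 / 322 = 6.056 mg/L
Fraction remaining after one interval: r = e^(−kτ) = e^(−0.02800 × 44.9) = 0.2844
Before dose 3, 2 doses have been given (aged 1τ, 2τ).
C_trough = C₀ × (r + r²) = 6.056 × (0.2844 + 0.08088) = 2.212 mg/L

2.2 mg/L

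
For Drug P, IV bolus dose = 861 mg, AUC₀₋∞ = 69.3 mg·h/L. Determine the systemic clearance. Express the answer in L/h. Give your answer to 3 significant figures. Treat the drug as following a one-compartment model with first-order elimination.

CL = Dose / AUC = 861 / 69.3 = 12.42 L/h

12.4 L/h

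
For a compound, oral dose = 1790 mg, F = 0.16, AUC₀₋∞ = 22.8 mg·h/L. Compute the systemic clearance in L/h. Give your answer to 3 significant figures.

CL = F·Dose / AUC = 0.16 × 1790 / 22.8 = 12.56 L/h

12.6 L/h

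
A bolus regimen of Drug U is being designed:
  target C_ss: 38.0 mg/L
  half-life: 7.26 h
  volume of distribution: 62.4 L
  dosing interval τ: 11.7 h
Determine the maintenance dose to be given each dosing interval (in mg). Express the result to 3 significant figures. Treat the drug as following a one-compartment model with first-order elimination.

2650 mg

k = ln2 / t½ = 0.693147 / 7.26 = 0.09547 h⁻¹
CL = k × Vd = 0.09547 × 62.4 = 5.957 L/h
At steady state, Dose/τ = Css × CL.
Dose = Css × CL × τ = 38.0 × 5.957 × 11.7 = 2648 mg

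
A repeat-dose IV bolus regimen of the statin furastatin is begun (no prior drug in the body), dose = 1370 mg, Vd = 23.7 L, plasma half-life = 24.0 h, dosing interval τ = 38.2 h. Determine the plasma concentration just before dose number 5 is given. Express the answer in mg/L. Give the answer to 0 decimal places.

C₀ per dose = Dose / Vd = 1370 / 23.7 = 57.81 mg/L
k = ln2 / t½ = 0.693147 / 24.0 = 0.02888 h⁻¹
Fraction remaining after one interval: r = e^(−kτ) = e^(−0.02888 × 38.2) = 0.3318
Before dose 5, 4 doses have been given (aged 1τ, 2τ, 3τ, 4τ).
C_trough = C₀ × (r + r² + … + r^4) = C₀ × r(1−r^4)/(1−r)
        = 57.81 × 0.3318 × (1 − 0.01212) / (1 − 0.3318) = 28.36 mg/L

28 mg/L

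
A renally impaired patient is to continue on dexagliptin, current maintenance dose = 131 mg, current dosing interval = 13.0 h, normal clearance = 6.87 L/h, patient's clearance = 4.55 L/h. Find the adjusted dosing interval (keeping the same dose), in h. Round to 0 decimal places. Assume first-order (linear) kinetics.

20 h

To keep the same average steady-state level, dosing rate must scale with clearance.
CL ratio = 4.55 / 6.87 = 0.6623
New interval (same dose) = 13.0 / 0.6623 = 19.63 h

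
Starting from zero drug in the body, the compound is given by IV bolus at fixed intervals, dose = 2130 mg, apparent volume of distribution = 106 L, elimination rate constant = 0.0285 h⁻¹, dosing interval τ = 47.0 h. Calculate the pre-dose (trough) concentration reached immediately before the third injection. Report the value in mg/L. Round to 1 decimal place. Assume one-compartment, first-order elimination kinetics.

6.6 mg/L

C₀ per dose = Dose / Vd = 2130 / 106 = 20.09 mg/L
Fraction remaining after one interval: r = e^(−kτ) = e^(−0.02850 × 47.0) = 0.2620
Before dose 3, 2 doses have been given (aged 1τ, 2τ).
C_trough = C₀ × (r + r²) = 20.09 × (0.2620 + 0.06864) = 6.643 mg/L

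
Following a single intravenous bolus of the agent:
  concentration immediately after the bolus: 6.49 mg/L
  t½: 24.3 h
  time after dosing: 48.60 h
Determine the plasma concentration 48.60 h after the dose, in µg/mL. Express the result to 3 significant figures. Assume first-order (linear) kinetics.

1.62 µg/mL

k = ln2 / t½ = 0.693147 / 24.3 = 0.02852 h⁻¹
t / t½ = 48.60 / 24.3 = 2 half-lives
C = C₀ × (1/2)^2 = 6.490 × 0.2500 = 1.623 mg/L
(1.623 mg/L = 1.623 µg/mL)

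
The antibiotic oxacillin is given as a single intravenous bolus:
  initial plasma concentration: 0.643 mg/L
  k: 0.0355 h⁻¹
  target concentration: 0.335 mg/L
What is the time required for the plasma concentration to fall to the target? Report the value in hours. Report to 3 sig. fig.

t = ln(C₀ / C) / k = ln(0.6430 / 0.335) / 0.03550
  = ln(1.919) / 0.03550 = 0.6518 / 0.03550 = 18.36 h

18.4 h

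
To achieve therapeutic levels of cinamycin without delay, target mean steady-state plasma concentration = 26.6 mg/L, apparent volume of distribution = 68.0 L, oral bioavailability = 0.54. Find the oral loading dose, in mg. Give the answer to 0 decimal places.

3350 mg

LD = Css × Vd / F = 26.6 × 68.0 / 0.54 = 3350 mg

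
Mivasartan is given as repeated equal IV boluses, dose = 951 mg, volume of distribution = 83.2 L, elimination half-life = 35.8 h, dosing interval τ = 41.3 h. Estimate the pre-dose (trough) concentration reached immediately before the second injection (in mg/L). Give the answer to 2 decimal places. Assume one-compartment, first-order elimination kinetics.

5.14 mg/L

C₀ per dose = Dose / Vd = 951 / 83.2 = 11.43 mg/L
k = ln2 / t½ = 0.693147 / 35.8 = 0.01936 h⁻¹
Fraction remaining after one interval: r = e^(−kτ) = e^(−0.01936 × 41.3) = 0.4495
Before dose 2, 1 dose has been given (aged 1τ).
C_trough = C₀ × r = 11.43 × 0.4495 = 5.138 mg/L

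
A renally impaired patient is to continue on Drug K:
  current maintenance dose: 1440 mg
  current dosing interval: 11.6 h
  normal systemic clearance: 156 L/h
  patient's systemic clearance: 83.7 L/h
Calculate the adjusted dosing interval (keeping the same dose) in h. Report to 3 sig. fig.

To keep the same average steady-state level, dosing rate must scale with clearance.
CL ratio = 83.7 / 156 = 0.5365
New interval (same dose) = 11.6 / 0.5365 = 21.62 h

21.6 h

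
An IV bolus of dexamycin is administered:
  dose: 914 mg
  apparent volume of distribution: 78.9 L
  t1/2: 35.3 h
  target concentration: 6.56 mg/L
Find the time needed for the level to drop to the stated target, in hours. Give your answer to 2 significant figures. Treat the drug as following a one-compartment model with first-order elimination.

C₀ = Dose / Vd = 914.0 / 78.9 = 11.58 mg/L
k = ln2 / t½ = 0.693147 / 35.3 = 0.01964 h⁻¹
t = ln(C₀ / C) / k = ln(11.58 / 6.56) / 0.01964
  = ln(1.765) / 0.01964 = 0.5682 / 0.01964 = 28.93 h

29 h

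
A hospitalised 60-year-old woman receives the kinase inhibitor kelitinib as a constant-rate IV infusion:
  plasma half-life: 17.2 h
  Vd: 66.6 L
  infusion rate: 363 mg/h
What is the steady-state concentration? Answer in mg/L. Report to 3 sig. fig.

135 mg/L

k = ln2 / t½ = 0.693147 / 17.2 = 0.04030 h⁻¹
CL = k × Vd = 0.04030 × 66.6 = 2.684 L/h
At steady state Css = R₀ / CL = 363 / 2.684 = 135.2 mg/L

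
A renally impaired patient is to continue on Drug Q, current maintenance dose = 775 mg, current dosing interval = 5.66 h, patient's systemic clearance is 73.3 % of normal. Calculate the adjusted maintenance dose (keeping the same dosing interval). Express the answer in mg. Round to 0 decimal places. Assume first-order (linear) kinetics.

To keep the same average steady-state level, dosing rate must scale with clearance.
CL ratio = 73.3 / 100 = 0.7330
New dose (same interval) = 775 × 0.7330 = 568.1 mg

568 mg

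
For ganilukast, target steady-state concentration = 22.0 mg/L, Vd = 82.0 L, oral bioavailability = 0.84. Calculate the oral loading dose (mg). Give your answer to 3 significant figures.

2150 mg

LD = Css × Vd / F = 22.0 × 82.0 / 0.84 = 2148 mg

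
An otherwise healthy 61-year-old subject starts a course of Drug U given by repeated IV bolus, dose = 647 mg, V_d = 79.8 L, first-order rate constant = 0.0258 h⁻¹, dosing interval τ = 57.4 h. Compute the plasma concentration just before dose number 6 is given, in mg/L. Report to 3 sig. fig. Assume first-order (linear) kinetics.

C₀ per dose = Dose / Vd = 647 / 79.8 = 8.108 mg/L
Fraction remaining after one interval: r = e^(−kτ) = e^(−0.02580 × 57.4) = 0.2274
Before dose 6, 5 doses have been given (aged 1τ, 2τ, 3τ, 4τ, 5τ).
C_trough = C₀ × (r + r² + … + r^5) = C₀ × r(1−r^5)/(1−r)
        = 8.108 × 0.2274 × (1 − 0.0006081) / (1 − 0.2274) = 2.385 mg/L

2.39 mg/L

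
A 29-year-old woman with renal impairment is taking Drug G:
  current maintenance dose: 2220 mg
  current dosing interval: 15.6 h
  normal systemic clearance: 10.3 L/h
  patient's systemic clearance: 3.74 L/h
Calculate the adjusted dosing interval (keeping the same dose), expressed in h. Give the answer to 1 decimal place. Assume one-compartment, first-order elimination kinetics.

43.0 h

To keep the same average steady-state level, dosing rate must scale with clearance.
CL ratio = 3.74 / 10.3 = 0.3631
New interval (same dose) = 15.6 / 0.3631 = 42.96 h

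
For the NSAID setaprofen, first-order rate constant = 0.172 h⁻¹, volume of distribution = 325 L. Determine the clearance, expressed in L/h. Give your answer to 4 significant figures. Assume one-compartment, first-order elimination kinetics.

55.90 L/h

CL = k × Vd = 0.172 × 325 = 55.90 L/h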